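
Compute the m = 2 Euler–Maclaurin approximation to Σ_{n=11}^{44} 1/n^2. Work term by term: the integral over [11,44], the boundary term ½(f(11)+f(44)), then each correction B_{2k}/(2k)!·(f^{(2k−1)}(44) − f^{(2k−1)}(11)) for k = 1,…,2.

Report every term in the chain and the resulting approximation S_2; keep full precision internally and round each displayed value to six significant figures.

S_2 ≈ 0.0726954

The integral term ∫_11^44 1/x^2 dx = 0.0681818.
Endpoint term: (f(11) + f(44))/2 = (0.00826446 + 0.000516529)/2 = 0.00439050.
Integral + boundary = 0.0725723.
Order-1 term: 1/12 · (-2.34786e-05 − (-0.00150263)) = 0.000123263.
After k=1: 0.0726956.
Order-2 term: −1/720 · (-1.45528e-07 − (-0.000149021)) = -2.06772e-07.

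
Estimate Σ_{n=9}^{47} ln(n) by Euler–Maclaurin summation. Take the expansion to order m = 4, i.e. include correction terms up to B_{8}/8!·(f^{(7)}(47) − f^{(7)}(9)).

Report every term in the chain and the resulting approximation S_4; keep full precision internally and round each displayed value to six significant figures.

S_4 ≈ 126.198

∫_9^47 ln(x) dx evaluates to 123.182.
Boundary: ½(f(9) + f(47)) = ½(2.19722 + 3.85015) = 3.02369.
So far: 126.206.
Correction k=1: B_{2}/2! · (f^{(1)}(47) − f^{(1)}(9)) = 1/12 · (0.0212766 − 0.111111) = -0.00748621.
Running total after k=1: 126.198.
Correction k=2: B_{4}/4! · (f^{(3)}(47) − f^{(3)}(9)) = −1/720 · (1.92636e-05 − 0.00274348) = 3.78364e-06.
Running total after k=2: 126.198.
Correction k=3: B_{6}/6! · (f^{(5)}(47) − f^{(5)}(9)) = 1/30240 · (1.04646e-07 − 0.000406442) = -1.34371e-08.
Running total after k=3: 126.198.
Correction k=4: B_{8}/8! · (f^{(7)}(47) − f^{(7)}(9)) = −1/1209600 · (1.42117e-09 − 0.000150534) = 1.24448e-10.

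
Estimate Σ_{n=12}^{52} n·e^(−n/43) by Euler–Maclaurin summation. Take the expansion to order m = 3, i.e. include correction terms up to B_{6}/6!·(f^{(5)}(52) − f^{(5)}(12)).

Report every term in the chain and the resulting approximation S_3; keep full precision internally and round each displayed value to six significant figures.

S_3 ≈ 582.353

Integral: ∫_12^52 x·e^(−x/43) dx = 570.106.
Boundary: ½(f(12) + f(52)) = ½(9.07785 + 15.5171) = 12.2975.
Running total after boundary: 582.403.
k=1: B_{2}/(2)! × [f^{(1)}(52) − f^{(1)}(12)] = 1/12 × (-0.0624569 − 0.545374) = -0.0506526.
After k=1: 582.353.
k=2: B_{4}/(4)! × [f^{(3)}(52) − f^{(3)}(12)] = −1/720 × (0.000288996 − 0.00111322) = 1.14476e-06.
After k=2: 582.353.
k=3: B_{6}/(6)! × [f^{(5)}(52) − f^{(5)}(12)] = 1/30240 × (3.30866e-07 − 1.04461e-06) = -2.36027e-11.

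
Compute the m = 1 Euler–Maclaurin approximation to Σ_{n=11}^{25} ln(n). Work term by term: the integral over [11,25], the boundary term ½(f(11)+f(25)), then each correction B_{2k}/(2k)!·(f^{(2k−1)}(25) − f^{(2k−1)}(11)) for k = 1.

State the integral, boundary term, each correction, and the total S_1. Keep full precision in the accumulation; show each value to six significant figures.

The integral term ∫_11^25 ln(x) dx = 40.0950.
Boundary: ½(f(11) + f(25)) = ½(2.39790 + 3.21888) = 2.80839.
Integral + boundary = 42.9034.
k=1: B_{2}/(2)! × [f^{(1)}(25) − f^{(1)}(11)] = 1/12 × (0.0400000 − 0.0909091) = -0.00424242.

S_1 ≈ 42.8992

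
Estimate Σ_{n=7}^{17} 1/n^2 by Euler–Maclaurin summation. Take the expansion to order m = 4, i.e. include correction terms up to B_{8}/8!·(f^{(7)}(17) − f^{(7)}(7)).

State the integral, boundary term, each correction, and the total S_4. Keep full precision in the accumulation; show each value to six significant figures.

S_4 ≈ 0.0964179

Integral: ∫_7^17 1/x^2 dx = 0.0840336.
Endpoint term: (f(7) + f(17))/2 = (0.0204082 + 0.00346021)/2 = 0.0119342.
Running total after boundary: 0.0959678.
Order-1 term: 1/12 · (-0.000407083 − (-0.00583090)) = 0.000451985.
After k=1: 0.0964198.
Order-2 term: −1/720 · (-1.69031e-05 − (-0.00142798)) = -1.95982e-06.
After k=2: 0.0964178.
Order-3 term: 1/30240 · (-1.75465e-06 − (-0.000874271)) = 2.88531e-08.
After k=3: 0.0964179.
Order-4 term: −1/1209600 · (-3.40001e-07 − (-0.000999167)) = -8.25750e-10.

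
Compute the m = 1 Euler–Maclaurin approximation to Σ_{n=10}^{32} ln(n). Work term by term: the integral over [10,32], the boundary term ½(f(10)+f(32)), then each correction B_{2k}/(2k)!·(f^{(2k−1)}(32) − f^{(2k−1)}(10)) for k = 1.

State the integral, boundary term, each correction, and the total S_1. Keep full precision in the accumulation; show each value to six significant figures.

S_1 ≈ 68.7561

Integral: ∫_10^32 ln(x) dx = 65.8777.
Boundary: ½(f(10) + f(32)) = ½(2.30259 + 3.46574) = 2.88416.
Running total after boundary: 68.7619.
Correction k=1: B_{2}/2! · (f^{(1)}(32) − f^{(1)}(10)) = 1/12 · (0.0312500 − 0.100000) = -0.00572917.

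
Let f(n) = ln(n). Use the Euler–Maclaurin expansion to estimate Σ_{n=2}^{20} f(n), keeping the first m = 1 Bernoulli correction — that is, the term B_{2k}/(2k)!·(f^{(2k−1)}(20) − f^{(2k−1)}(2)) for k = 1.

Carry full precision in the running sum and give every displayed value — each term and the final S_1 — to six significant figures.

The integral term ∫_2^20 ln(x) dx = 40.5284.
Endpoint term: (f(2) + f(20))/2 = (0.693147 + 2.99573)/2 = 1.84444.
Running total after boundary: 42.3728.
Correction k=1: B_{2}/2! · (f^{(1)}(20) − f^{(1)}(2)) = 1/12 · (0.0500000 − 0.500000) = -0.0375000.

S_1 ≈ 42.3353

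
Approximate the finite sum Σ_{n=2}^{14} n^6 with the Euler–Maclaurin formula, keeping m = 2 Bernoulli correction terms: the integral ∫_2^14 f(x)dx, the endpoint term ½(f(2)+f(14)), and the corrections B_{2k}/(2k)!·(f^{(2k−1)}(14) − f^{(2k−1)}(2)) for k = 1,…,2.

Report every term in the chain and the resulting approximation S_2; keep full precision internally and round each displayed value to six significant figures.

S_2 ≈ 1.90923e+07

The integral term ∫_2^14 x^6 dx = 1.50591e+07.
Boundary: ½(f(2) + f(14)) = ½(64.0000 + 7.52954e+06) = 3.76480e+06.
So far: 1.88239e+07.
k=1: B_{2}/(2)! × [f^{(1)}(14) − f^{(1)}(2)] = 1/12 × (3.22694e+06 − 192.000) = 268896.
After k=1: 1.90927e+07.
k=2: B_{4}/(4)! × [f^{(3)}(14) − f^{(3)}(2)] = −1/720 × (329280 − 960.000) = -456.000.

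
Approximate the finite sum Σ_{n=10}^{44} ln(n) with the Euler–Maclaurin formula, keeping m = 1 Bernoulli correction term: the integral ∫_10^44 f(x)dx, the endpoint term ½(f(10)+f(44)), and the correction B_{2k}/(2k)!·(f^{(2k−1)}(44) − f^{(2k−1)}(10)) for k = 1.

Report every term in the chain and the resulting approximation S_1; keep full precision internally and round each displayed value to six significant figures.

S_1 ≈ 112.515

The integral term ∫_10^44 ln(x) dx = 109.478.
Endpoint term: (f(10) + f(44))/2 = (2.30259 + 3.78419)/2 = 3.04339.
So far: 112.522.
Order-1 term: 1/12 · (0.0227273 − 0.100000) = -0.00643939.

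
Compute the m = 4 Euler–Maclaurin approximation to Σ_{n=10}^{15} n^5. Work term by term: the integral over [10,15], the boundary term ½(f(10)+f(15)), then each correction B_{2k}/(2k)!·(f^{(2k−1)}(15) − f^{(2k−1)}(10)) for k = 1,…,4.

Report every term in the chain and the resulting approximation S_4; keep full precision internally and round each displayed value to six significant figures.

Integral: ∫_10^15 x^5 dx = 1.73177e+06.
Boundary: ½(f(10) + f(15)) = ½(100000 + 759375) = 429688.
Integral + boundary = 2.16146e+06.
k=1: B_{2}/(2)! × [f^{(1)}(15) − f^{(1)}(10)] = 1/12 × (253125 − 50000.0) = 16927.1.
After k=1: 2.17839e+06.
k=2: B_{4}/(4)! × [f^{(3)}(15) − f^{(3)}(10)] = −1/720 × (13500.0 − 6000.00) = -10.4167.
After k=2: 2.17838e+06.
k=3: B_{6}/(6)! × [f^{(5)}(15) − f^{(5)}(10)] = 1/30240 × (120.000 − 120.000) = 0.00000.
After k=3: 2.17838e+06.
k=4: B_{8}/(8)! × [f^{(7)}(15) − f^{(7)}(10)] = −1/1209600 × (0.00000 − 0.00000) = 0.00000.

S_4 ≈ 2.17838e+06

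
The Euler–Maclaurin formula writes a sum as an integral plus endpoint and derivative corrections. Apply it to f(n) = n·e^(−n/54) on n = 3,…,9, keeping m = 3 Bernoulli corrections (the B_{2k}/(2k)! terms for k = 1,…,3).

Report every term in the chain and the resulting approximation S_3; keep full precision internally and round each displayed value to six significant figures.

S_3 ≈ 37.1449

The integral term ∫_3^9 x·e^(−x/54) dx = 31.9324.
Boundary: ½(f(3) + f(9)) = ½(2.83788 + 7.61834) = 5.22811.
Integral + boundary = 37.1605.
Correction k=1: B_{2}/2! · (f^{(1)}(9) − f^{(1)}(3)) = 1/12 · (0.705401 − 0.893406) = -0.0156671.
Partial sum through k=1: 37.1449.
Correction k=2: B_{4}/4! · (f^{(3)}(9) − f^{(3)}(3)) = −1/720 · (0.000822485 − 0.000955187) = 1.84309e-07.
Partial sum through k=2: 37.1449.
Correction k=3: B_{6}/6! · (f^{(5)}(9) − f^{(5)}(3)) = 1/30240 · (4.81160e-07 − 5.50066e-07) = -2.27865e-12.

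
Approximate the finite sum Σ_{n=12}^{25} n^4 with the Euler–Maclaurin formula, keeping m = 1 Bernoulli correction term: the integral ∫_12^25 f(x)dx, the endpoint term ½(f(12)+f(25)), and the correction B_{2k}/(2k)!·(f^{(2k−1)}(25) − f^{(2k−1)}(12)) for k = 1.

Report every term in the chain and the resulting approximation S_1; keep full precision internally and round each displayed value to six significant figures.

S_1 ≈ 2.11367e+06

Integral: ∫_12^25 x^4 dx = 1.90336e+06.
Boundary: ½(f(12) + f(25)) = ½(20736.0 + 390625) = 205680.
So far: 2.10904e+06.
Correction k=1: B_{2}/2! · (f^{(1)}(25) − f^{(1)}(12)) = 1/12 · (62500.0 − 6912.00) = 4632.33.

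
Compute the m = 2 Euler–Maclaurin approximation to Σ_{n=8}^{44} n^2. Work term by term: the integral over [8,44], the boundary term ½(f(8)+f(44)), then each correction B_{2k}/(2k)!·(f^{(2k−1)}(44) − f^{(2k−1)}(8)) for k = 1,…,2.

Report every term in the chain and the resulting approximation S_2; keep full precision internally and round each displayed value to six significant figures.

S_2 ≈ 29230.0

∫_8^44 x^2 dx evaluates to 28224.0.
½[f(8) + f(44)] = ½[64.0000 + 1936.00] = 1000.00.
Integral + boundary = 29224.0.
Order-1 term: 1/12 · (88.0000 − 16.0000) = 6.00000.
After k=1: 29230.0.
Order-2 term: −1/720 · (0.00000 − 0.00000) = 0.00000.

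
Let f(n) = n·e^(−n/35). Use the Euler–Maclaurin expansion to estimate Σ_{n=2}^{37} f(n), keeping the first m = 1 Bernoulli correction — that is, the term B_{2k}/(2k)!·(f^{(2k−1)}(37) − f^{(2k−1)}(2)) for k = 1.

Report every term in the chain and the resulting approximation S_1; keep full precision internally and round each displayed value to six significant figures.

The integral term ∫_2^37 x·e^(−x/35) dx = 347.508.
Boundary: ½(f(2) + f(37)) = ½(1.88892 + 12.8555) = 7.37223.
Running total after boundary: 354.880.
Order-1 term: 1/12 · (-0.0198541 − 0.890490) = -0.0758620.

S_1 ≈ 354.804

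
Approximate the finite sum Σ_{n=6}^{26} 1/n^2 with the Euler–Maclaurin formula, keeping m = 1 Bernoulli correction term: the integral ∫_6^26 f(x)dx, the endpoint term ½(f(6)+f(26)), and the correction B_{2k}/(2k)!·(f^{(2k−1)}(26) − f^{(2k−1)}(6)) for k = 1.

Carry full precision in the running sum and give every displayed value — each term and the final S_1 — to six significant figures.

S_1 ≈ 0.143596

∫_6^26 1/x^2 dx evaluates to 0.128205.
½[f(6) + f(26)] = ½[0.0277778 + 0.00147929] = 0.0146285.
So far: 0.142834.
Order-1 term: 1/12 · (-0.000113792 − (-0.00925926)) = 0.000762122.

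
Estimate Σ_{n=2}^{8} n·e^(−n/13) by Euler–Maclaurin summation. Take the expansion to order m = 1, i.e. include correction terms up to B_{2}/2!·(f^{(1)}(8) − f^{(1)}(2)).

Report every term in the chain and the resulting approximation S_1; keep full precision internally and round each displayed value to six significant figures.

∫_2^8 x·e^(−x/13) dx evaluates to 19.6556.
½[f(2) + f(8)] = ½[1.71481 + 4.32346] = 3.01914.
Integral + boundary = 22.6747.
Order-1 term: 1/12 · (0.207859 − 0.725496) = -0.0431364.

S_1 ≈ 22.6316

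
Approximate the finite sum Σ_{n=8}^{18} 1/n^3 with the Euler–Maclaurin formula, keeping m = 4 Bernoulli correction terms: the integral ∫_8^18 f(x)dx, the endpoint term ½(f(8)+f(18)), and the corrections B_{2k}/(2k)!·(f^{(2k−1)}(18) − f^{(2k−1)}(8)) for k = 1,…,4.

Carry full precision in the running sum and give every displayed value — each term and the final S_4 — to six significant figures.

S_4 ≈ 0.00738993

The integral term ∫_8^18 1/x^3 dx = 0.00626929.
Boundary: ½(f(8) + f(18)) = ½(0.00195312 + 0.000171468) = 0.00106230.
Integral + boundary = 0.00733159.
Order-1 term: 1/12 · (-2.85780e-05 − (-0.000732422)) = 5.86537e-05.
Partial sum through k=1: 0.00739024.
Order-2 term: −1/720 · (-1.76407e-06 − (-0.000228882)) = -3.15441e-07.
Partial sum through k=2: 0.00738992.
Order-3 term: 1/30240 · (-2.28676e-07 − (-0.000150204)) = 4.95949e-09.
Partial sum through k=3: 0.00738993.
Order-4 term: −1/1209600 · (-5.08169e-08 − (-0.000168979)) = -1.39656e-10.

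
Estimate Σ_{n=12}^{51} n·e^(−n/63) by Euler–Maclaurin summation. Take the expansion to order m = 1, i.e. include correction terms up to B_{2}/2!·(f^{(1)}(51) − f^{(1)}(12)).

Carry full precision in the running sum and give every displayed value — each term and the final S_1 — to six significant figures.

∫_12^51 x·e^(−x/63) dx evaluates to 709.029.
Boundary: ½(f(12) + f(51)) = ½(9.91879 + 22.6986) = 16.3087.
Running total after boundary: 725.338.
Order-1 term: 1/12 · (0.0847752 − 0.669124) = -0.0486958.

S_1 ≈ 725.289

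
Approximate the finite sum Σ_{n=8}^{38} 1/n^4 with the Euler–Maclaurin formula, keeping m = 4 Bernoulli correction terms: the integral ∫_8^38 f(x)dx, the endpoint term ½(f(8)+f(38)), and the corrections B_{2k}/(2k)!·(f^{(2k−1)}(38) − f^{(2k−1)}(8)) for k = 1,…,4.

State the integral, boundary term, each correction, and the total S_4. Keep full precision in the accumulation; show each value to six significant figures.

∫_8^38 1/x^4 dx evaluates to 0.000644967.
½[f(8) + f(38)] = ½[0.000244141 + 4.79585e-07] = 0.000122310.
Integral + boundary = 0.000767277.
Correction k=1: B_{2}/2! · (f^{(1)}(38) − f^{(1)}(8)) = 1/12 · (-5.04826e-08 − (-0.000122070)) = 1.01683e-05.
After k=1: 0.000777445.
Correction k=2: B_{4}/4! · (f^{(3)}(38) − f^{(3)}(8)) = −1/720 · (-1.04881e-09 − (-5.72205e-05)) = -7.94714e-08.
After k=2: 0.000777366.
Correction k=3: B_{6}/6! · (f^{(5)}(38) − f^{(5)}(8)) = 1/30240 · (-4.06740e-11 − (-5.00679e-05)) = 1.65568e-09.
After k=3: 0.000777368.
Correction k=4: B_{8}/8! · (f^{(7)}(38) − f^{(7)}(8)) = −1/1209600 · (-2.53508e-12 − (-7.04080e-05)) = -5.82077e-11.

S_4 ≈ 0.000777367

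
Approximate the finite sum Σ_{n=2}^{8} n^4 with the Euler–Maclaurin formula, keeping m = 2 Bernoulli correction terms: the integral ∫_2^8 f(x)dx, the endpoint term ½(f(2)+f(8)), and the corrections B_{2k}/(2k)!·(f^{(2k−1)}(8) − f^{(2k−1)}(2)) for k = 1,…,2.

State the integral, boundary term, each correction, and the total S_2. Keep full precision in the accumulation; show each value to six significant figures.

S_2 ≈ 8771.00

∫_2^8 x^4 dx evaluates to 6547.20.
½[f(2) + f(8)] = ½[16.0000 + 4096.00] = 2056.00.
Running total after boundary: 8603.20.
k=1: B_{2}/(2)! × [f^{(1)}(8) − f^{(1)}(2)] = 1/12 × (2048.00 − 32.0000) = 168.000.
After k=1: 8771.20.
k=2: B_{4}/(4)! × [f^{(3)}(8) − f^{(3)}(2)] = −1/720 × (192.000 − 48.0000) = -0.200000.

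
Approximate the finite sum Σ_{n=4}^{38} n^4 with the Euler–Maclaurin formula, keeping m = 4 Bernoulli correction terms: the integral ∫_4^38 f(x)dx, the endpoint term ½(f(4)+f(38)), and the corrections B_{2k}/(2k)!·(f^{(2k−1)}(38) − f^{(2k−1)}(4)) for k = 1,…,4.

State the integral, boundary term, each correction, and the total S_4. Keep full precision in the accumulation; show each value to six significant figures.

The integral term ∫_4^38 x^4 dx = 1.58468e+07.
½[f(4) + f(38)] = ½[256.000 + 2.08514e+06] = 1.04270e+06.
So far: 1.68895e+07.
k=1: B_{2}/(2)! × [f^{(1)}(38) − f^{(1)}(4)] = 1/12 × (219488 − 256.000) = 18269.3.
After k=1: 1.69078e+07.
k=2: B_{4}/(4)! × [f^{(3)}(38) − f^{(3)}(4)] = −1/720 × (912.000 − 96.0000) = -1.13333.
After k=2: 1.69078e+07.
k=3: B_{6}/(6)! × [f^{(5)}(38) − f^{(5)}(4)] = 1/30240 × (0.00000 − 0.00000) = 0.00000.
After k=3: 1.69078e+07.
k=4: B_{8}/(8)! × [f^{(7)}(38) − f^{(7)}(4)] = −1/1209600 × (0.00000 − 0.00000) = 0.00000.

S_4 ≈ 1.69078e+07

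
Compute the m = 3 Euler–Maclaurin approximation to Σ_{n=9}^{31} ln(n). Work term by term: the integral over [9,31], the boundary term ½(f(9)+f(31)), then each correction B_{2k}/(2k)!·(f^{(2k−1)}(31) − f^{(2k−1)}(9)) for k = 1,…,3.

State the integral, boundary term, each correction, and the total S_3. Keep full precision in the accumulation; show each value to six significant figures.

S_3 ≈ 67.4876

Integral: ∫_9^31 ln(x) dx = 64.6786.
½[f(9) + f(31)] = ½[2.19722 + 3.43399] = 2.81561.
Integral + boundary = 67.4942.
k=1: B_{2}/(2)! × [f^{(1)}(31) − f^{(1)}(9)] = 1/12 × (0.0322581 − 0.111111) = -0.00657109.
After k=1: 67.4876.
k=2: B_{4}/(4)! × [f^{(3)}(31) − f^{(3)}(9)] = −1/720 × (6.71344e-05 − 0.00274348) = 3.71715e-06.
After k=2: 67.4876.
k=3: B_{6}/(6)! × [f^{(5)}(31) − f^{(5)}(9)] = 1/30240 × (8.38306e-07 − 0.000406442) = -1.34128e-08.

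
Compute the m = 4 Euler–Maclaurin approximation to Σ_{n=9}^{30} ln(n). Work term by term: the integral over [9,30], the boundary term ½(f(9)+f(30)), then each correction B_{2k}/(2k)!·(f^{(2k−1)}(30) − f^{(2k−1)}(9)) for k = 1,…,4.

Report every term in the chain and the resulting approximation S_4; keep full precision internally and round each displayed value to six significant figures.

Integral: ∫_9^30 ln(x) dx = 61.2609.
½[f(9) + f(30)] = ½[2.19722 + 3.40120] = 2.79921.
Integral + boundary = 64.0601.
k=1: B_{2}/(2)! × [f^{(1)}(30) − f^{(1)}(9)] = 1/12 × (0.0333333 − 0.111111) = -0.00648148.
Running total after k=1: 64.0536.
k=2: B_{4}/(4)! × [f^{(3)}(30) − f^{(3)}(9)] = −1/720 × (7.40741e-05 − 0.00274348) = 3.70751e-06.
Running total after k=2: 64.0536.
k=3: B_{6}/(6)! × [f^{(5)}(30) − f^{(5)}(9)] = 1/30240 × (9.87654e-07 − 0.000406442) = -1.34079e-08.
Running total after k=3: 64.0536.
k=4: B_{8}/(8)! × [f^{(7)}(30) − f^{(7)}(9)] = −1/1209600 × (3.29218e-08 − 0.000150534) = 1.24422e-10.

S_4 ≈ 64.0536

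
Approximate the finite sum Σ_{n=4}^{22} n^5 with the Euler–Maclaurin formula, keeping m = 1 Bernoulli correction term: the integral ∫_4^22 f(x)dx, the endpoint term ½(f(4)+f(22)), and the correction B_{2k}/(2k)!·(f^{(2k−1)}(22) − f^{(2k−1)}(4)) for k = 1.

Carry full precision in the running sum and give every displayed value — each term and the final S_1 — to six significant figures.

S_1 ≈ 2.15708e+07

The integral term ∫_4^22 x^5 dx = 1.88960e+07.
Boundary: ½(f(4) + f(22)) = ½(1024.00 + 5.15363e+06) = 2.57733e+06.
Integral + boundary = 2.14733e+07.
k=1: B_{2}/(2)! × [f^{(1)}(22) − f^{(1)}(4)] = 1/12 × (1.17128e+06 − 1280.00) = 97500.0.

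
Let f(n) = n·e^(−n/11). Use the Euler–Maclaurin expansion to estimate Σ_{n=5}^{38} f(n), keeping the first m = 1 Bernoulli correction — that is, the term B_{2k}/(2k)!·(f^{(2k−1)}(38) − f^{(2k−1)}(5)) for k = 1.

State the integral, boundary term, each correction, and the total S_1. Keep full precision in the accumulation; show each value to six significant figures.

S_1 ≈ 96.8323

Integral: ∫_5^38 x·e^(−x/11) dx = 94.6803.
½[f(5) + f(38)] = ½[3.17368 + 1.20086] = 2.18727.
Running total after boundary: 96.8676.
Correction k=1: B_{2}/2! · (f^{(1)}(38) − f^{(1)}(5)) = 1/12 · (-0.0775677 − 0.346220) = -0.0353156.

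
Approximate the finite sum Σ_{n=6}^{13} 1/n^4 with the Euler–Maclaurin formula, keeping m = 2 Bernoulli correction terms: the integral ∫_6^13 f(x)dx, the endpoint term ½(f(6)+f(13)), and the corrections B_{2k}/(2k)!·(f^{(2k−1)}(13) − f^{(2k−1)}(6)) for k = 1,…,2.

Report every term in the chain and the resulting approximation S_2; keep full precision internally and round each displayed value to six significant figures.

S_2 ≈ 0.00183617

The integral term ∫_6^13 1/x^4 dx = 0.00139149.
Boundary: ½(f(6) + f(13)) = ½(0.000771605 + 3.50128e-05) = 0.000403309.
Integral + boundary = 0.00179480.
Order-1 term: 1/12 · (-1.07732e-05 − (-0.000514403)) = 4.19692e-05.
Partial sum through k=1: 0.00183677.
Order-2 term: −1/720 · (-1.91240e-06 − (-0.000428669)) = -5.92718e-07.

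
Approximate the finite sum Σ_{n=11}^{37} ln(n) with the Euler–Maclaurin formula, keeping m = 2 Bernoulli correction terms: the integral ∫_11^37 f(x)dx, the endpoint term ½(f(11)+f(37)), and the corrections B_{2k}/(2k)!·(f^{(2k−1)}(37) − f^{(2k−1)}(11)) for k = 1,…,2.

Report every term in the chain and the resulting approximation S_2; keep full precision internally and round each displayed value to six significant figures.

S_2 ≈ 84.2262

The integral term ∫_11^37 ln(x) dx = 81.2271.
Endpoint term: (f(11) + f(37))/2 = (2.39790 + 3.61092)/2 = 3.00441.
Integral + boundary = 84.2315.
k=1: B_{2}/(2)! × [f^{(1)}(37) − f^{(1)}(11)] = 1/12 × (0.0270270 − 0.0909091) = -0.00532351.
After k=1: 84.2262.
k=2: B_{4}/(4)! × [f^{(3)}(37) − f^{(3)}(11)] = −1/720 × (3.94843e-05 − 0.00150263) = 2.03215e-06.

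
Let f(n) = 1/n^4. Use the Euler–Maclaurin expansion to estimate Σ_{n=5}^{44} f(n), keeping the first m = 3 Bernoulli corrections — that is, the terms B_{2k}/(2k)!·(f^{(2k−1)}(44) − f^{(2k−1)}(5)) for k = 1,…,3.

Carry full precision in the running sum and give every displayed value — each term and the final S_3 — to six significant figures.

∫_5^44 1/x^4 dx evaluates to 0.00266275.
Endpoint term: (f(5) + f(44))/2 = (0.00160000 + 2.66802e-07)/2 = 0.000800133.
Integral + boundary = 0.00346289.
k=1: B_{2}/(2)! × [f^{(1)}(44) − f^{(1)}(5)] = 1/12 × (-2.42547e-08 − (-0.00128000)) = 0.000106665.
After k=1: 0.00356955.
k=2: B_{4}/(4)! × [f^{(3)}(44) − f^{(3)}(5)] = −1/720 × (-3.75848e-10 − (-0.00153600)) = -2.13333e-06.
After k=2: 0.00356742.
k=3: B_{6}/(6)! × [f^{(5)}(44) − f^{(5)}(5)] = 1/30240 × (-1.08716e-11 − (-0.00344064)) = 1.13778e-07.

S_3 ≈ 0.00356753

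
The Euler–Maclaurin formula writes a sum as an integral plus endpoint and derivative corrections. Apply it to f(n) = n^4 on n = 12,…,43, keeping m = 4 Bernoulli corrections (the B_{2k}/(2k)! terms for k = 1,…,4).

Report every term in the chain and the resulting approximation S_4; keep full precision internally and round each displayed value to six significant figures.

Integral: ∫_12^43 x^4 dx = 2.93519e+07.
Endpoint term: (f(12) + f(43))/2 = (20736.0 + 3.41880e+06)/2 = 1.71977e+06.
Integral + boundary = 3.10717e+07.
k=1: B_{2}/(2)! × [f^{(1)}(43) − f^{(1)}(12)] = 1/12 × (318028 − 6912.00) = 25926.3.
Running total after k=1: 3.10976e+07.
k=2: B_{4}/(4)! × [f^{(3)}(43) − f^{(3)}(12)] = −1/720 × (1032.00 − 288.000) = -1.03333.
Running total after k=2: 3.10976e+07.
k=3: B_{6}/(6)! × [f^{(5)}(43) − f^{(5)}(12)] = 1/30240 × (0.00000 − 0.00000) = 0.00000.
Running total after k=3: 3.10976e+07.
k=4: B_{8}/(8)! × [f^{(7)}(43) − f^{(7)}(12)] = −1/1209600 × (0.00000 − 0.00000) = 0.00000.

S_4 ≈ 3.10976e+07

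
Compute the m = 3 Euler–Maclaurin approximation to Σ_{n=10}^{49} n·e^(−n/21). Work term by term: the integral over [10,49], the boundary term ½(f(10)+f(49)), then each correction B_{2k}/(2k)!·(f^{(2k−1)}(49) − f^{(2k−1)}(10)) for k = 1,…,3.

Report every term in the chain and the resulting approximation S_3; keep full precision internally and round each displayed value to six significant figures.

∫_10^49 x·e^(−x/21) dx evaluates to 261.817.
Endpoint term: (f(10) + f(49))/2 = (6.21145 + 4.75163)/2 = 5.48154.
Running total after boundary: 267.298.
Order-1 term: 1/12 · (-0.129296 − 0.325362) = -0.0378881.
Running total after k=1: 267.260.
Order-2 term: −1/720 · (0.000146594 − 0.00355477) = 4.73357e-06.
Running total after k=2: 267.260.
Order-3 term: 1/30240 · (1.32965e-06 − 1.44484e-05) = -4.33822e-10.

S_3 ≈ 267.260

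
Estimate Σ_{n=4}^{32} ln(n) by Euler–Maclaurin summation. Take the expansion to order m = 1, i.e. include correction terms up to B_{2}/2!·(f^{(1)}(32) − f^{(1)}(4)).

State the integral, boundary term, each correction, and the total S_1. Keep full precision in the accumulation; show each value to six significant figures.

S_1 ≈ 79.7662

The integral term ∫_4^32 ln(x) dx = 77.3584.
½[f(4) + f(32)] = ½[1.38629 + 3.46574] = 2.42602.
Running total after boundary: 79.7844.
Correction k=1: B_{2}/2! · (f^{(1)}(32) − f^{(1)}(4)) = 1/12 · (0.0312500 − 0.250000) = -0.0182292.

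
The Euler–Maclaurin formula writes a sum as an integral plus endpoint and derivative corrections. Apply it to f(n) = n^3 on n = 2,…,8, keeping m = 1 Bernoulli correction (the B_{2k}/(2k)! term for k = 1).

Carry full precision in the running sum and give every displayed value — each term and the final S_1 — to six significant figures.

∫_2^8 x^3 dx evaluates to 1020.00.
Boundary: ½(f(2) + f(8)) = ½(8.00000 + 512.000) = 260.000.
So far: 1280.00.
k=1: B_{2}/(2)! × [f^{(1)}(8) − f^{(1)}(2)] = 1/12 × (192.000 − 12.0000) = 15.0000.

S_1 ≈ 1295.00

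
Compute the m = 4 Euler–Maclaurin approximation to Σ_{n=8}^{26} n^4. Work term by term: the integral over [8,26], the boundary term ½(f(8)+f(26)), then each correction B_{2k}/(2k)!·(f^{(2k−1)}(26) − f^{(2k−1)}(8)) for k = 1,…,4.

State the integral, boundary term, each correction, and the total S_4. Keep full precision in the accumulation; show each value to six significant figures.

The integral term ∫_8^26 x^4 dx = 2.36972e+06.
Endpoint term: (f(8) + f(26))/2 = (4096.00 + 456976)/2 = 230536.
Integral + boundary = 2.60026e+06.
Correction k=1: B_{2}/2! · (f^{(1)}(26) − f^{(1)}(8)) = 1/12 · (70304.0 − 2048.00) = 5688.00.
Running total after k=1: 2.60595e+06.
Correction k=2: B_{4}/4! · (f^{(3)}(26) − f^{(3)}(8)) = −1/720 · (624.000 − 192.000) = -0.600000.
Running total after k=2: 2.60594e+06.
Correction k=3: B_{6}/6! · (f^{(5)}(26) − f^{(5)}(8)) = 1/30240 · (0.00000 − 0.00000) = 0.00000.
Running total after k=3: 2.60594e+06.
Correction k=4: B_{8}/8! · (f^{(7)}(26) − f^{(7)}(8)) = −1/1209600 · (0.00000 − 0.00000) = 0.00000.

S_4 ≈ 2.60594e+06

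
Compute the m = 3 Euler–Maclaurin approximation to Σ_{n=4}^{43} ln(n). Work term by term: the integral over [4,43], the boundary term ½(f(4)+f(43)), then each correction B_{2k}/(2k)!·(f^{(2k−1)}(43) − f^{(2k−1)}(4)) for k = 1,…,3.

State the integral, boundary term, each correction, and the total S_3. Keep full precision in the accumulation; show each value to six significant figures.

Integral: ∫_4^43 ln(x) dx = 117.186.
½[f(4) + f(43)] = ½[1.38629 + 3.76120] = 2.57375.
Running total after boundary: 119.760.
Correction k=1: B_{2}/2! · (f^{(1)}(43) − f^{(1)}(4)) = 1/12 · (0.0232558 − 0.250000) = -0.0188953.
Partial sum through k=1: 119.741.
Correction k=2: B_{4}/4! · (f^{(3)}(43) − f^{(3)}(4)) = −1/720 · (2.51550e-05 − 0.0312500) = 4.33678e-05.
Partial sum through k=2: 119.741.
Correction k=3: B_{6}/6! · (f^{(5)}(43) − f^{(5)}(4)) = 1/30240 · (1.63256e-07 − 0.0234375) = -7.75044e-07.

S_3 ≈ 119.741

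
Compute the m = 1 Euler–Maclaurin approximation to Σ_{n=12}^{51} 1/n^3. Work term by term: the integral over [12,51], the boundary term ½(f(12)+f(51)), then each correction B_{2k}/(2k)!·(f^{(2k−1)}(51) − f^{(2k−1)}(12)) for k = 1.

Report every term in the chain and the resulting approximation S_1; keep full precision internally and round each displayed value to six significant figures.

Integral: ∫_12^51 1/x^3 dx = 0.00327999.
Endpoint term: (f(12) + f(51))/2 = (0.000578704 + 7.53858e-06)/2 = 0.000293121.
Integral + boundary = 0.00357311.
Order-1 term: 1/12 · (-4.43446e-07 − (-0.000144676)) = 1.20194e-05.

S_1 ≈ 0.00358513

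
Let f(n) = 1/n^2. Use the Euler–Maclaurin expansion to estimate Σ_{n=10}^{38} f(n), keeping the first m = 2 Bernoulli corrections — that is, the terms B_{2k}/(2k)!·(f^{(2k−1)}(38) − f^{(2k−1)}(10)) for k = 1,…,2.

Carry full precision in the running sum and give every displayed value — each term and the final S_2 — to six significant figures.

S_2 ≈ 0.0791938

∫_10^38 1/x^2 dx evaluates to 0.0736842.
Boundary: ½(f(10) + f(38)) = ½(0.0100000 + 0.000692521) = 0.00534626.
Integral + boundary = 0.0790305.
k=1: B_{2}/(2)! × [f^{(1)}(38) − f^{(1)}(10)] = 1/12 × (-3.64485e-05 − (-0.00200000)) = 0.000163629.
After k=1: 0.0791941.
k=2: B_{4}/(4)! × [f^{(3)}(38) − f^{(3)}(10)] = −1/720 × (-3.02896e-07 − (-0.000240000)) = -3.32913e-07.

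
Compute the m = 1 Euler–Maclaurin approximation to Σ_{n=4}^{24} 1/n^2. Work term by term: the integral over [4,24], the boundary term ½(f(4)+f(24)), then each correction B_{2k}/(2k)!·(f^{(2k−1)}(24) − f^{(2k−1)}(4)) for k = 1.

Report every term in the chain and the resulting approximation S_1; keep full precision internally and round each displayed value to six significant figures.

Integral: ∫_4^24 1/x^2 dx = 0.208333.
Boundary: ½(f(4) + f(24)) = ½(0.0625000 + 0.00173611) = 0.0321181.
So far: 0.240451.
k=1: B_{2}/(2)! × [f^{(1)}(24) − f^{(1)}(4)] = 1/12 × (-0.000144676 − (-0.0312500)) = 0.00259211.

S_1 ≈ 0.243043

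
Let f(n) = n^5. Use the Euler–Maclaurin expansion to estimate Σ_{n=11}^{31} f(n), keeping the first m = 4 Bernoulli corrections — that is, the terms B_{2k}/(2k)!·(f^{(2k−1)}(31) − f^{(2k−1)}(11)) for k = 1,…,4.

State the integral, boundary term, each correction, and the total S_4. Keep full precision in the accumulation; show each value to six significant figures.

S_4 ≈ 1.62396e+08

∫_11^31 x^5 dx evaluates to 1.47622e+08.
Boundary: ½(f(11) + f(31)) = ½(161051 + 2.86292e+07) = 1.43951e+07.
Running total after boundary: 1.62017e+08.
Correction k=1: B_{2}/2! · (f^{(1)}(31) − f^{(1)}(11)) = 1/12 · (4.61760e+06 − 73205.0) = 378700.
Partial sum through k=1: 1.62396e+08.
Correction k=2: B_{4}/4! · (f^{(3)}(31) − f^{(3)}(11)) = −1/720 · (57660.0 − 7260.00) = -70.0000.
Partial sum through k=2: 1.62396e+08.
Correction k=3: B_{6}/6! · (f^{(5)}(31) − f^{(5)}(11)) = 1/30240 · (120.000 − 120.000) = 0.00000.
Partial sum through k=3: 1.62396e+08.
Correction k=4: B_{8}/8! · (f^{(7)}(31) − f^{(7)}(11)) = −1/1209600 · (0.00000 − 0.00000) = 0.00000.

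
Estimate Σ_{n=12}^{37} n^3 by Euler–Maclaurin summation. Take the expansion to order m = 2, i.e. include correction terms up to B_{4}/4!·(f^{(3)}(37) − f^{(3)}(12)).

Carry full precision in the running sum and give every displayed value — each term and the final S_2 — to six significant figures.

∫_12^37 x^3 dx evaluates to 463356.
½[f(12) + f(37)] = ½[1728.00 + 50653.0] = 26190.5.
Integral + boundary = 489547.
k=1: B_{2}/(2)! × [f^{(1)}(37) − f^{(1)}(12)] = 1/12 × (4107.00 − 432.000) = 306.250.
Running total after k=1: 489853.
k=2: B_{4}/(4)! × [f^{(3)}(37) − f^{(3)}(12)] = −1/720 × (6.00000 − 6.00000) = 0.00000.

S_2 ≈ 489853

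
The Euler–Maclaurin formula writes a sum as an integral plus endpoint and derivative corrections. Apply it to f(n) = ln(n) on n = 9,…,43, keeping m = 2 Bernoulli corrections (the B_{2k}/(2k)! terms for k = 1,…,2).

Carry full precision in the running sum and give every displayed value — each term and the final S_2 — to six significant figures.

S_2 ≈ 110.928

Integral: ∫_9^43 ln(x) dx = 107.957.
½[f(9) + f(43)] = ½[2.19722 + 3.76120] = 2.97921.
Integral + boundary = 110.936.
Correction k=1: B_{2}/2! · (f^{(1)}(43) − f^{(1)}(9)) = 1/12 · (0.0232558 − 0.111111) = -0.00732127.
Partial sum through k=1: 110.928.
Correction k=2: B_{4}/4! · (f^{(3)}(43) − f^{(3)}(9)) = −1/720 · (2.51550e-05 − 0.00274348) = 3.77546e-06.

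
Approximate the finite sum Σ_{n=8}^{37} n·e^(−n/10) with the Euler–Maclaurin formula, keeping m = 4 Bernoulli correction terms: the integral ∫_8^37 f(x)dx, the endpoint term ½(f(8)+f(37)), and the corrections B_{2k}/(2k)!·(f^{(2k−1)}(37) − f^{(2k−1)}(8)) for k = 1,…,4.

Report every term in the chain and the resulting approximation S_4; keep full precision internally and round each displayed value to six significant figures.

S_4 ≈ 71.5008

∫_8^37 x·e^(−x/10) dx evaluates to 69.2592.
Boundary: ½(f(8) + f(37)) = ½(3.59463 + 0.914770) = 2.25470.
Running total after boundary: 71.5139.
Order-1 term: 1/12 · (-0.0667535 − 0.0898658) = -0.0130516.
Running total after k=1: 71.5008.
Order-2 term: −1/720 · (-0.000173065 − 0.00988524) = 1.39699e-05.
Running total after k=2: 71.5008.
Order-3 term: 1/30240 · (3.21406e-06 − 0.000188718) = -6.13440e-09.
Running total after k=3: 71.5008.
Order-4 term: −1/1209600 · (8.15876e-08 − 2.78584e-06) = 2.23566e-12.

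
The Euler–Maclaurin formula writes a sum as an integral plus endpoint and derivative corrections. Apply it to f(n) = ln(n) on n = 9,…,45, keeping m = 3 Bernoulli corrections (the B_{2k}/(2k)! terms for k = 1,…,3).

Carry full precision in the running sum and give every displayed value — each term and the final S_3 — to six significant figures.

The integral term ∫_9^45 ln(x) dx = 115.525.
Endpoint term: (f(9) + f(45))/2 = (2.19722 + 3.80666)/2 = 3.00194.
Running total after boundary: 118.527.
k=1: B_{2}/(2)! × [f^{(1)}(45) − f^{(1)}(9)] = 1/12 × (0.0222222 − 0.111111) = -0.00740741.
Running total after k=1: 118.519.
k=2: B_{4}/(4)! × [f^{(3)}(45) − f^{(3)}(9)] = −1/720 × (2.19479e-05 − 0.00274348) = 3.77991e-06.
Running total after k=2: 118.519.
k=3: B_{6}/(6)! × [f^{(5)}(45) − f^{(5)}(9)] = 1/30240 × (1.30061e-07 − 0.000406442) = -1.34362e-08.

S_3 ≈ 118.519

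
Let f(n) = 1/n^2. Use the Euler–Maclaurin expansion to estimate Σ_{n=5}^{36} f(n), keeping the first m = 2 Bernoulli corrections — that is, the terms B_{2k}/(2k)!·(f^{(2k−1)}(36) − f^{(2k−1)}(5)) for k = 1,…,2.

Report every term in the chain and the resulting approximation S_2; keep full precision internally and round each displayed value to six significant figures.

Integral: ∫_5^36 1/x^2 dx = 0.172222.
Endpoint term: (f(5) + f(36))/2 = (0.0400000 + 0.000771605)/2 = 0.0203858.
So far: 0.192608.
k=1: B_{2}/(2)! × [f^{(1)}(36) − f^{(1)}(5)] = 1/12 × (-4.28669e-05 − (-0.0160000)) = 0.00132976.
After k=1: 0.193938.
k=2: B_{4}/(4)! × [f^{(3)}(36) − f^{(3)}(5)] = −1/720 × (-3.96916e-07 − (-0.00768000)) = -1.06661e-05.

S_2 ≈ 0.193927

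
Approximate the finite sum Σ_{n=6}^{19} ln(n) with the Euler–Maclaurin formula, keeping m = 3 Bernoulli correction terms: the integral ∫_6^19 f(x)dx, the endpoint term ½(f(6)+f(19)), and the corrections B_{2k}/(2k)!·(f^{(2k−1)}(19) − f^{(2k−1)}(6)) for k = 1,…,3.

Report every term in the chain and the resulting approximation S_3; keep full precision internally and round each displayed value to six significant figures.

The integral term ∫_6^19 ln(x) dx = 32.1938.
½[f(6) + f(19)] = ½[1.79176 + 2.94444] = 2.36810.
Integral + boundary = 34.5619.
k=1: B_{2}/(2)! × [f^{(1)}(19) − f^{(1)}(6)] = 1/12 × (0.0526316 − 0.166667) = -0.00950292.
Running total after k=1: 34.5524.
k=2: B_{4}/(4)! × [f^{(3)}(19) − f^{(3)}(6)] = −1/720 × (0.000291588 − 0.00925926) = 1.24551e-05.
Running total after k=2: 34.5524.
k=3: B_{6}/(6)! × [f^{(5)}(19) − f^{(5)}(6)] = 1/30240 × (9.69267e-06 − 0.00308642) = -1.01744e-07.

S_3 ≈ 34.5524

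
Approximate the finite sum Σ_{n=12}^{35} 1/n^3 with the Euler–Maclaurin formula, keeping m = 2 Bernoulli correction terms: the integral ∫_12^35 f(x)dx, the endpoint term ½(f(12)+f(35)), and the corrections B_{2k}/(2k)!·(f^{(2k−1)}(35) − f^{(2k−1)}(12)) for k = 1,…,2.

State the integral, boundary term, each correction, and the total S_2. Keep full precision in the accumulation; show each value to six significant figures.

S_2 ≈ 0.00337693

∫_12^35 1/x^3 dx evaluates to 0.00306406.
½[f(12) + f(35)] = ½[0.000578704 + 2.33236e-05] = 0.000301014.
Integral + boundary = 0.00336507.
k=1: B_{2}/(2)! × [f^{(1)}(35) − f^{(1)}(12)] = 1/12 × (-1.99917e-06 − (-0.000144676)) = 1.18897e-05.
After k=1: 0.00337696.
k=2: B_{4}/(4)! × [f^{(3)}(35) − f^{(3)}(12)] = −1/720 × (-3.26395e-08 − (-2.00939e-05)) = -2.78628e-08.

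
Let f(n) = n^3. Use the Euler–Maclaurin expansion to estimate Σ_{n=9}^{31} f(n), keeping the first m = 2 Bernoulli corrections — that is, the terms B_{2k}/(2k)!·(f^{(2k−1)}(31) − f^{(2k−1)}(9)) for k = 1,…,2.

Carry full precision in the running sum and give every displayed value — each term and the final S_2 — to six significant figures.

∫_9^31 x^3 dx evaluates to 229240.
½[f(9) + f(31)] = ½[729.000 + 29791.0] = 15260.0.
So far: 244500.
k=1: B_{2}/(2)! × [f^{(1)}(31) − f^{(1)}(9)] = 1/12 × (2883.00 − 243.000) = 220.000.
Running total after k=1: 244720.
k=2: B_{4}/(4)! × [f^{(3)}(31) − f^{(3)}(9)] = −1/720 × (6.00000 − 6.00000) = 0.00000.

S_2 ≈ 244720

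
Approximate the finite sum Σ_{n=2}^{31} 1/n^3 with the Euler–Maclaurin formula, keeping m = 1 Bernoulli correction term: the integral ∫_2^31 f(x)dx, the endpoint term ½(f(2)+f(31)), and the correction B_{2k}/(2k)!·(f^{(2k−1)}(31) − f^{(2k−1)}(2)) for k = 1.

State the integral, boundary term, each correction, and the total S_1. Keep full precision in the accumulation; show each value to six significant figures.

The integral term ∫_2^31 1/x^3 dx = 0.124480.
Boundary: ½(f(2) + f(31)) = ½(0.125000 + 3.35672e-05) = 0.0625168.
So far: 0.186996.
k=1: B_{2}/(2)! × [f^{(1)}(31) − f^{(1)}(2)] = 1/12 × (-3.24844e-06 − (-0.187500)) = 0.0156247.

S_1 ≈ 0.202621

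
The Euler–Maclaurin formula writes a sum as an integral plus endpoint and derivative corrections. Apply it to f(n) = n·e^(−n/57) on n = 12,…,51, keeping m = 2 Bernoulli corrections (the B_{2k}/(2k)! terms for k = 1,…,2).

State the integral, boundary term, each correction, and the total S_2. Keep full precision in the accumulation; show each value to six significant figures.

S_2 ≈ 685.533

Integral: ∫_12^51 x·e^(−x/57) dx = 670.300.
Boundary: ½(f(12) + f(51)) = ½(9.72189 + 20.8445) = 15.2832.
So far: 685.583.
Correction k=1: B_{2}/2! · (f^{(1)}(51) − f^{(1)}(12)) = 1/12 · (0.0430226 − 0.639598) = -0.0497146.
After k=1: 685.533.
Correction k=2: B_{4}/4! · (f^{(3)}(51) − f^{(3)}(12)) = −1/720 · (0.000264836 − 0.000695572) = 5.98244e-07.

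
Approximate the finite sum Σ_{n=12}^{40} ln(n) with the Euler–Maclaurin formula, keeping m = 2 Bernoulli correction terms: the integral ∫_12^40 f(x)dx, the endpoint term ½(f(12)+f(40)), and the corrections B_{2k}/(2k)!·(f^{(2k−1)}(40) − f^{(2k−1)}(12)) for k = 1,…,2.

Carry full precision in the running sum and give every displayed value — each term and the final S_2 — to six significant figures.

S_2 ≈ 92.8183

Integral: ∫_12^40 ln(x) dx = 89.7363.
½[f(12) + f(40)] = ½[2.48491 + 3.68888] = 3.08689.
Integral + boundary = 92.8232.
Correction k=1: B_{2}/2! · (f^{(1)}(40) − f^{(1)}(12)) = 1/12 · (0.0250000 − 0.0833333) = -0.00486111.
Running total after k=1: 92.8183.
Correction k=2: B_{4}/4! · (f^{(3)}(40) − f^{(3)}(12)) = −1/720 · (3.12500e-05 − 0.00115741) = 1.56411e-06.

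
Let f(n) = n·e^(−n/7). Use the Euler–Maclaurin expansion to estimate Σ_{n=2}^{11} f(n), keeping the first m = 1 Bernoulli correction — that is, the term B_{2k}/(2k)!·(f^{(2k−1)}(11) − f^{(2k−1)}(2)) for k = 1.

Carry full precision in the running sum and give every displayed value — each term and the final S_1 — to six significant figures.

S_1 ≈ 23.0063

∫_2^11 x·e^(−x/7) dx evaluates to 21.1668.
½[f(2) + f(11)] = ½[1.50295 + 2.28523] = 1.89409.
Running total after boundary: 23.0609.
Order-1 term: 1/12 · (-0.118713 − 0.536769) = -0.0546236.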